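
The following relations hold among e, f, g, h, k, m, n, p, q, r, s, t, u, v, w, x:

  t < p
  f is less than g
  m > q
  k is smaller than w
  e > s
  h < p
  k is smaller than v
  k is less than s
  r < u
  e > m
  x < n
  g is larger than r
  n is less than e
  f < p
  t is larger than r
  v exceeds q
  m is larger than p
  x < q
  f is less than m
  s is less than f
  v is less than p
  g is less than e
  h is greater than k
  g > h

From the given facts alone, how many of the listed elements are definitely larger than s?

The elements the relations force above s are f, p, g, m, e — no chain reaches any other.
That is 5.

5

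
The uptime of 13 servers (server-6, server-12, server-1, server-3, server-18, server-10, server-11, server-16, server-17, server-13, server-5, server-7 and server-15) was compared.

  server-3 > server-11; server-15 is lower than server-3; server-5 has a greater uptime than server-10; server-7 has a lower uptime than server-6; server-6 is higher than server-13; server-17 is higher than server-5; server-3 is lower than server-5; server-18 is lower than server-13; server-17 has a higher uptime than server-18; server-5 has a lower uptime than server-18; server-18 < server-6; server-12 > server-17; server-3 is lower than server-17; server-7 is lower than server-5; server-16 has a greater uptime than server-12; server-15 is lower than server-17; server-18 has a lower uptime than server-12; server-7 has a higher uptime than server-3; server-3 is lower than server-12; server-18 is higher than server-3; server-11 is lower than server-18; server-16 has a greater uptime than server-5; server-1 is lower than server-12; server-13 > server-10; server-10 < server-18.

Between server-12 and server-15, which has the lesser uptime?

server-15

The relevant relations are server-15 < server-3; server-3 < server-7; server-7 < server-5; server-5 < server-18; server-18 < server-17; server-17 < server-12.
Chaining these gives server-15 < server-3 < server-7 < server-5 < server-18 < server-17 < server-12.
So server-15 < server-12; server-15 is the lower of the two.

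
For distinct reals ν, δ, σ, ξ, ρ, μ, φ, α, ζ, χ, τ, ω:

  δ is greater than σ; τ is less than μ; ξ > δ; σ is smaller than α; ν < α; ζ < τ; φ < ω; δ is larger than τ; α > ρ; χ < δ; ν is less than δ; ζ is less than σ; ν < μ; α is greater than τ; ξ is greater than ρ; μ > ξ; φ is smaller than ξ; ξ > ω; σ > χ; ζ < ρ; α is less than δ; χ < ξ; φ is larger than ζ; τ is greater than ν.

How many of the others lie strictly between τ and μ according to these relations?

3

The relations place τ below μ. An element lies strictly between them when it is forced above τ and also forced below μ.
Above τ: {α, δ, ξ}. Below μ: {ζ, φ, ω, χ, ν, σ, ρ, α, δ, ξ}.
Intersection: {α, δ, ξ} — 3.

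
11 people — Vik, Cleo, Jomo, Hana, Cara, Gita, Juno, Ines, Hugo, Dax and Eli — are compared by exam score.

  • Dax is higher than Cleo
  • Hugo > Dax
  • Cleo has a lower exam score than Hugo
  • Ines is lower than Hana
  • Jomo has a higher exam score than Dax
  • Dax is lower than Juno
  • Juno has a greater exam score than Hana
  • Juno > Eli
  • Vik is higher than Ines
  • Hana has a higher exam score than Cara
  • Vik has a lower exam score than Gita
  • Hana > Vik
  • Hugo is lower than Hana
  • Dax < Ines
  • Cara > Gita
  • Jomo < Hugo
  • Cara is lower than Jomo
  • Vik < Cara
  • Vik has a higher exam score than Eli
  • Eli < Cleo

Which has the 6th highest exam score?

Gita

Chaining the given pairs: Eli < Cleo < Dax < Ines < Vik < Gita < Cara < Jomo < Hugo < Hana < Juno.
Counting 6 from the largest end gives Gita.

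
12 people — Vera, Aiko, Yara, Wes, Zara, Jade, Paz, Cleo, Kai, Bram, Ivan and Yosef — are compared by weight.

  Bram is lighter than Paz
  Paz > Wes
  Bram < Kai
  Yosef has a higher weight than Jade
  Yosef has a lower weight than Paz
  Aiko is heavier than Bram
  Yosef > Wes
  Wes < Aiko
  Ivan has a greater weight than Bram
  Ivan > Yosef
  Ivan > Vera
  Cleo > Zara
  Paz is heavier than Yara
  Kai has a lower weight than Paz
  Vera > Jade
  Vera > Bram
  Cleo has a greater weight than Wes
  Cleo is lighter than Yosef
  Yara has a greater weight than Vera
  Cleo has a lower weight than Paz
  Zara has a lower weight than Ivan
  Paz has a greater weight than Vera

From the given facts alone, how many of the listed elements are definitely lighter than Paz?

Directly below Paz: Wes, Bram, Vera, Cleo, Kai, Yosef, Yara.
One step further: Jade, Zara (9 so far).
Nothing else is reachable below Paz; 9 in all.

9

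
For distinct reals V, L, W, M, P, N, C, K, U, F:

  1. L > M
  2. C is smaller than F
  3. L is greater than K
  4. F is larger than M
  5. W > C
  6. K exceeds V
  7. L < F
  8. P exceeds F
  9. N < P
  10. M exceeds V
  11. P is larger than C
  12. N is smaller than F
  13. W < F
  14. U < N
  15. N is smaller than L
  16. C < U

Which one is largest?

P

Chaining downward from P: directly below it, C, N, F; then U, W, M, L; then V, K.
That covers every other element, and nothing is given above P, so P is the largest.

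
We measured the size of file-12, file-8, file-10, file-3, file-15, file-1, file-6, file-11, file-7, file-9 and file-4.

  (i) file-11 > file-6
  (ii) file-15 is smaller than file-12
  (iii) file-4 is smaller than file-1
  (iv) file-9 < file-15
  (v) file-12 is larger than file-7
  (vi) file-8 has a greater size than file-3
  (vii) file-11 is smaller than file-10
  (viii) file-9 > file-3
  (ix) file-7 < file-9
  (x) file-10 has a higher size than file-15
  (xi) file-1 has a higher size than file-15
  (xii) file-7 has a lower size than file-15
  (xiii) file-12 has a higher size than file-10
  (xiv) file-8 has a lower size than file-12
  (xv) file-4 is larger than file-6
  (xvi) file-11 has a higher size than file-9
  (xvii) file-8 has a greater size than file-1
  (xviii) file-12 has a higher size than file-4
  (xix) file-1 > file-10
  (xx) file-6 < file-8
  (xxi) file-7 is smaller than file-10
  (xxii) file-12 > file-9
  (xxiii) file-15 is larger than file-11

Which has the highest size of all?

Chaining downward from file-12: directly below it, file-7, file-9, file-4, file-15, file-10, file-8; then file-6, file-3, file-11, file-1.
That covers every other element, and nothing is given above file-12, so file-12 is the highest size.

file-12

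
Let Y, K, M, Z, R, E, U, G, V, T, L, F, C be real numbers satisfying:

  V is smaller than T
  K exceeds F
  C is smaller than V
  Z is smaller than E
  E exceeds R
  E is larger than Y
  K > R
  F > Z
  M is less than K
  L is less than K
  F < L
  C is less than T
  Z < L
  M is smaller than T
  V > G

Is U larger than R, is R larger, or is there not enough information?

Following every chain through U: nothing is chained to U.
R is not reached, and no chain runs the other way from R to U.
So the given relations leave the order of U and R undetermined.

undetermined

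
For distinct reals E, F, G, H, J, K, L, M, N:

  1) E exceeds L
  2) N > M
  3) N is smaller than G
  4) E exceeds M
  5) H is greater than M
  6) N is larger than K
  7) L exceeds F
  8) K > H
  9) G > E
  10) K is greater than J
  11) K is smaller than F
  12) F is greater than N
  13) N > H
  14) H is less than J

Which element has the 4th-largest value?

The consecutive relations fix a unique order: M < H < J < K < N < F < L < E < G.
The 4th largest is F.

F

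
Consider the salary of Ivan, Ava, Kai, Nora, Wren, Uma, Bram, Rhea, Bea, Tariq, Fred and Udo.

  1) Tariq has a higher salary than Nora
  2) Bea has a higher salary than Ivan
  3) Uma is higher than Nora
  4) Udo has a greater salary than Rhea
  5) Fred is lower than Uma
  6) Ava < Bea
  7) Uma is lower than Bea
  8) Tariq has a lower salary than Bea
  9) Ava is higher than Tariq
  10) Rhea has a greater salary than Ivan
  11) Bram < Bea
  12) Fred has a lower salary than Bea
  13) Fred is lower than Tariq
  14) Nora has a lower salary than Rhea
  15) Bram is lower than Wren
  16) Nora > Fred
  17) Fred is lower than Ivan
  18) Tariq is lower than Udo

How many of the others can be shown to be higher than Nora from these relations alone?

6

The elements the relations force above Nora are Uma, Rhea, Tariq, Ava, Udo, Bea — no chain reaches any other.
That is 6.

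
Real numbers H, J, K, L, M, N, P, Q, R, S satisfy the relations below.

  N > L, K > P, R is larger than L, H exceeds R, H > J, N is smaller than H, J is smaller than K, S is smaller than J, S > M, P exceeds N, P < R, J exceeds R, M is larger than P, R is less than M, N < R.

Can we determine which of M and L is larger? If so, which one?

M

L < N and N < P give L < P.
Then P < R extends the chain to R.
Then R < M extends the chain to M.
So M is larger.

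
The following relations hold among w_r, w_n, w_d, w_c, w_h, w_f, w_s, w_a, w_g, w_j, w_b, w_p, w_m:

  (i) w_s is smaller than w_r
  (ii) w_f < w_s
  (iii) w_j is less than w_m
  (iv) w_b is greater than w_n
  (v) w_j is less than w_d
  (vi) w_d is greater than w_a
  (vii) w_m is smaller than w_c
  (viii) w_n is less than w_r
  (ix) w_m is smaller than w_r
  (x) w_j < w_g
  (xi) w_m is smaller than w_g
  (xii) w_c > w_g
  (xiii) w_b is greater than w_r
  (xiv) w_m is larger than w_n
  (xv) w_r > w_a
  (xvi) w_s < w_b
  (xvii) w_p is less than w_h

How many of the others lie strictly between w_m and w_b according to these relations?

1

Chaining upward from w_m reaches: w_g, w_c, w_r.
Chaining downward from w_b reaches: w_f, w_a, w_n, w_j, w_s, w_r.
Strictly between w_m and w_b are those in both lists: w_r — 1 element.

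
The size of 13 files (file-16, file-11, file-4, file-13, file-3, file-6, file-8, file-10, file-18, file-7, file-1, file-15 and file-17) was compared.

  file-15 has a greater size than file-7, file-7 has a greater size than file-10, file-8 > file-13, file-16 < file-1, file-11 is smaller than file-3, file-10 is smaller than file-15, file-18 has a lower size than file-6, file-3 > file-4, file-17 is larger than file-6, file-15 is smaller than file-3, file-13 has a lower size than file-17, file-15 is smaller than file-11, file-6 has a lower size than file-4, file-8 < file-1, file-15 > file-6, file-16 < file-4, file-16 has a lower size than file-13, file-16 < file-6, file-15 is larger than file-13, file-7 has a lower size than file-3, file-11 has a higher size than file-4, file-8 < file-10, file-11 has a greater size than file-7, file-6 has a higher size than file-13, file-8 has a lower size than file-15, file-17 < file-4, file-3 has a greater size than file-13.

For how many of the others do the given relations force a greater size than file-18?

From file-18 the given relations immediately reach file-6.
From those, file-15, file-17, file-4 — 4 in total.
From those, file-11, file-3 — 6 in total.
Nothing else is reachable above file-18; 6 in all.

6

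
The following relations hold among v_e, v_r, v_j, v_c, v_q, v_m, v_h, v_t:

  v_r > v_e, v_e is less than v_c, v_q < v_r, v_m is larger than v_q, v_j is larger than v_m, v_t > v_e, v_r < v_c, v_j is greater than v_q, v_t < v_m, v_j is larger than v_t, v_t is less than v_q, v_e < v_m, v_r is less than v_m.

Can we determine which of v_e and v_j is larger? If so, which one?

v_j

v_e < v_t and v_t < v_q give v_e < v_q.
With v_q < v_r: v_e < v_t < v_q < v_r.
Then v_r < v_m extends the chain to v_m.
Then v_m < v_j extends the chain to v_j.
So v_j is larger.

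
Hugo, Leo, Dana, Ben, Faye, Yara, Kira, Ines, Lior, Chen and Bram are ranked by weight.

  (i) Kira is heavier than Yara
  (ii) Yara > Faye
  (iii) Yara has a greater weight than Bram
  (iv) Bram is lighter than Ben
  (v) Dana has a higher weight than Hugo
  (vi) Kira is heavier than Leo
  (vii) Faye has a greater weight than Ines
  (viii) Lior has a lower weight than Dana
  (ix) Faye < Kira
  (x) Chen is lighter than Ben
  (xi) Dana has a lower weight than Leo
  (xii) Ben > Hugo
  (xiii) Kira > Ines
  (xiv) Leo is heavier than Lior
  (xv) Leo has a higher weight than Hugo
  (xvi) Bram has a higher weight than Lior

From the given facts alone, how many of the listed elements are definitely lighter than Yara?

The elements the relations force below Yara are Lior, Ines, Bram, Faye — no chain reaches any other.
That is 4.

4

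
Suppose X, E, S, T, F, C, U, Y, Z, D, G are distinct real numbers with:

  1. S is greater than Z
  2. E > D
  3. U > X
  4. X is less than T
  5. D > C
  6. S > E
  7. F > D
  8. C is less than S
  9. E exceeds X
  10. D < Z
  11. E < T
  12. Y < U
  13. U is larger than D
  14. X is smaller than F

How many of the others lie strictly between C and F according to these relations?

1

Chaining upward from C reaches: D, E, Z, S, U, T.
Chaining downward from F reaches: D, X.
Strictly between C and F are those in both lists: D — 1 element.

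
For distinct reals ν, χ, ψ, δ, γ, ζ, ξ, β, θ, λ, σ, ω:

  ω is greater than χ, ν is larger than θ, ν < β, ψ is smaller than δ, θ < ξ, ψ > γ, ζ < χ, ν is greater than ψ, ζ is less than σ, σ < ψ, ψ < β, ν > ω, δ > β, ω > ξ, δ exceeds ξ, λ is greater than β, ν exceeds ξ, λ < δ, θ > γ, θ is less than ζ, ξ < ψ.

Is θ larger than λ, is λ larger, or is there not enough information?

Following the relations from θ: θ < ξ < ω < ν < β < λ.
So λ is larger.

λ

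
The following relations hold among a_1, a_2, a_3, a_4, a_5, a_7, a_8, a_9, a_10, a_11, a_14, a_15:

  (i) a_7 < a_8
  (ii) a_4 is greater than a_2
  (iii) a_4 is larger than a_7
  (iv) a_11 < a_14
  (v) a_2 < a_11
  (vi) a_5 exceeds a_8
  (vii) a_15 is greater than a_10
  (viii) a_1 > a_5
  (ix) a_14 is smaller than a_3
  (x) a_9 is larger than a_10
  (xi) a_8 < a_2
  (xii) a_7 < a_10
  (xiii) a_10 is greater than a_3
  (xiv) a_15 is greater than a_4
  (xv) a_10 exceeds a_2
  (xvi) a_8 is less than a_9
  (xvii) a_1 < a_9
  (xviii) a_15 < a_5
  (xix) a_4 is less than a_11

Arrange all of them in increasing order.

a_7 < a_8 < a_2 < a_4 < a_11 < a_14 < a_3 < a_10 < a_15 < a_5 < a_1 < a_9

Nothing is placed below a_7, so it is least; from there a_7 < a_8; a_8 < a_2; a_2 < a_4; a_4 < a_11; a_11 < a_14; a_14 < a_3; a_3 < a_10; a_10 < a_15; a_15 < a_5; a_5 < a_1; a_1 < a_9, each given directly.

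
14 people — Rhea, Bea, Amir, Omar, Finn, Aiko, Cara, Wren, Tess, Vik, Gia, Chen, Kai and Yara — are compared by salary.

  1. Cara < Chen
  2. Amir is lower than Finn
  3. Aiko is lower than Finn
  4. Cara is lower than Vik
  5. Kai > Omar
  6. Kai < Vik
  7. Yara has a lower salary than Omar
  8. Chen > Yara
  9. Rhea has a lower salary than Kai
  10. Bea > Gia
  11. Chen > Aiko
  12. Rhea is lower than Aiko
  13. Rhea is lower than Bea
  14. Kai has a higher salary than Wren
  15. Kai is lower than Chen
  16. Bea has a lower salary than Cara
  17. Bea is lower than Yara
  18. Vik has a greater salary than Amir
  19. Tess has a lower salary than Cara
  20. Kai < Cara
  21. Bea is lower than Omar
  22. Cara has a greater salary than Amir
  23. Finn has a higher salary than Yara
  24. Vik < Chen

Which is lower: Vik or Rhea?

Rhea

Following the relations from Rhea: Rhea < Bea < Yara < Omar < Kai < Cara < Vik.
So Rhea < Vik; Rhea is the lower of the two.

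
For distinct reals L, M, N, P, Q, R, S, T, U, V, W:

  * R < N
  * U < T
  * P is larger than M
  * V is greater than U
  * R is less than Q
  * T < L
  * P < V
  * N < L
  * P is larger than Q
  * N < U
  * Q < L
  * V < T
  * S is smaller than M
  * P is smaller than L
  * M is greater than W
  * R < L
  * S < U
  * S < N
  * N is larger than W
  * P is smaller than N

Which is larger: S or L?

Chaining the given relations: S < M < P < N < U < V < T < L.
So S < L; L is the larger of the two.

L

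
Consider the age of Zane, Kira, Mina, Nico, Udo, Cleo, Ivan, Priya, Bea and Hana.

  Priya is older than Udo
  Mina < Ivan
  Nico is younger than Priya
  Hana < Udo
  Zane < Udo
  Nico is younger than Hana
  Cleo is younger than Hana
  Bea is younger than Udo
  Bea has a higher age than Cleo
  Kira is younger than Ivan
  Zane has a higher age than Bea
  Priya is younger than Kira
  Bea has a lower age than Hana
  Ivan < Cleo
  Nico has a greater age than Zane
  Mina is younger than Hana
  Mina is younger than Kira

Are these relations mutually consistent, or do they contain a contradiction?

We have Priya < Kira stated directly, yet also Kira < Ivan < Cleo < Bea < Zane < Nico < Hana < Udo < Priya by chaining the others — so Kira < Priya. Contradiction.

inconsistent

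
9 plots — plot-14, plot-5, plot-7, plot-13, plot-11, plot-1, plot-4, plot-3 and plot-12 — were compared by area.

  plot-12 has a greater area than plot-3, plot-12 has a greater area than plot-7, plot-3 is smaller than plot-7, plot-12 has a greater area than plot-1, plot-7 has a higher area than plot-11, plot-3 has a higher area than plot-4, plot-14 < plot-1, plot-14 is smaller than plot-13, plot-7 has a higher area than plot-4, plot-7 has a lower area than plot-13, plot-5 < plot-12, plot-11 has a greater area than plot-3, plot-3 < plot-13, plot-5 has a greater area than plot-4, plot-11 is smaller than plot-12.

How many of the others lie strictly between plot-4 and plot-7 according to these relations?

2

Chaining upward from plot-4 reaches: plot-3, plot-11, plot-5, plot-12, plot-13.
Chaining downward from plot-7 reaches: plot-3, plot-11.
Strictly between plot-4 and plot-7 are those in both lists: plot-3, plot-11 — 2 elements.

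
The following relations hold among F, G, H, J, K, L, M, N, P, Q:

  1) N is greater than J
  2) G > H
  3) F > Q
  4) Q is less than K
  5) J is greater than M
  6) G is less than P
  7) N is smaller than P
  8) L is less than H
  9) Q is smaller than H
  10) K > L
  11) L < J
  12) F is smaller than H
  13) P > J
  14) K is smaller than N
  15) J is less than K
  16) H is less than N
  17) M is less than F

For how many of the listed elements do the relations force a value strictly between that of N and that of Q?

3

Chaining upward from Q reaches: F, H, K, G, P.
Chaining downward from N reaches: M, L, J, F, H, K.
Strictly between Q and N are those in both lists: F, H, K — 3 elements.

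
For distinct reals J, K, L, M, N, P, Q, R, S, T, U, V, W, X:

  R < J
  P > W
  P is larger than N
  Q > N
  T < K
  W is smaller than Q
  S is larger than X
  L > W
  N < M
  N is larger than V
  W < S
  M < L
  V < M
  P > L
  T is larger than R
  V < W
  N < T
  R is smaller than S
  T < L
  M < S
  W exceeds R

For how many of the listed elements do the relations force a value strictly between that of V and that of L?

4

Chaining upward from V reaches: N, T, M, W, K, Q, S, P.
Chaining downward from L reaches: N, R, T, M, W.
Strictly between V and L are those in both lists: N, T, M, W — 4 elements.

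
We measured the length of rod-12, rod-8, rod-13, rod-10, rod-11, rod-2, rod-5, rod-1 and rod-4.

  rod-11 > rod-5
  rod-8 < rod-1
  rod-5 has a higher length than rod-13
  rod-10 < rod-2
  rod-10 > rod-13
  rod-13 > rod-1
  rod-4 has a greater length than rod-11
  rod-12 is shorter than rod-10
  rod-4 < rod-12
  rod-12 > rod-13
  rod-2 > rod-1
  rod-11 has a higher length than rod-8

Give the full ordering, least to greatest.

The consecutive links are each given: rod-8 < rod-1; rod-1 < rod-13; rod-13 < rod-5; rod-5 < rod-11; rod-11 < rod-4; rod-4 < rod-12; rod-12 < rod-10; rod-10 < rod-2.

rod-8 < rod-1 < rod-13 < rod-5 < rod-11 < rod-4 < rod-12 < rod-10 < rod-2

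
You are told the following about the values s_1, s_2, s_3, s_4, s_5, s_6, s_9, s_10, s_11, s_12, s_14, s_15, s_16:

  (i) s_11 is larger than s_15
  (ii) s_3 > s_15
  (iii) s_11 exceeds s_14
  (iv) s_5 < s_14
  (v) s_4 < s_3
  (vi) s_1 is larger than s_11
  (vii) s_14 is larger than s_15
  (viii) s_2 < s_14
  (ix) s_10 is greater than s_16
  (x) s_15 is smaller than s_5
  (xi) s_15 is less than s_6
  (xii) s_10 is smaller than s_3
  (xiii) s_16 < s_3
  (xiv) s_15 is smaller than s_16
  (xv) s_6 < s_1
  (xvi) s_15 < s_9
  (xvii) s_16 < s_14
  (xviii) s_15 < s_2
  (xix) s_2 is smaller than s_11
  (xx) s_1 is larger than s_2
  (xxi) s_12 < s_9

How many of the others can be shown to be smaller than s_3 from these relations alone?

4

The elements the relations force below s_3 are s_15, s_16, s_10, s_4 — no chain reaches any other.
That is 4.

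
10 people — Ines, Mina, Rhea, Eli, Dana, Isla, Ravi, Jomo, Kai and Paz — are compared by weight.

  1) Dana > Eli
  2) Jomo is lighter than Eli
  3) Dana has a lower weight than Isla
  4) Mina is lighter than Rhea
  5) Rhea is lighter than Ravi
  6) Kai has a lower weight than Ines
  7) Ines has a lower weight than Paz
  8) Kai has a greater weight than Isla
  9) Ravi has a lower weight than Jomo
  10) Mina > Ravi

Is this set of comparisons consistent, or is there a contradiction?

We have Ravi < Mina stated directly, yet also Mina < Rhea < Ravi by chaining the others — so Mina < Ravi. Contradiction.

inconsistent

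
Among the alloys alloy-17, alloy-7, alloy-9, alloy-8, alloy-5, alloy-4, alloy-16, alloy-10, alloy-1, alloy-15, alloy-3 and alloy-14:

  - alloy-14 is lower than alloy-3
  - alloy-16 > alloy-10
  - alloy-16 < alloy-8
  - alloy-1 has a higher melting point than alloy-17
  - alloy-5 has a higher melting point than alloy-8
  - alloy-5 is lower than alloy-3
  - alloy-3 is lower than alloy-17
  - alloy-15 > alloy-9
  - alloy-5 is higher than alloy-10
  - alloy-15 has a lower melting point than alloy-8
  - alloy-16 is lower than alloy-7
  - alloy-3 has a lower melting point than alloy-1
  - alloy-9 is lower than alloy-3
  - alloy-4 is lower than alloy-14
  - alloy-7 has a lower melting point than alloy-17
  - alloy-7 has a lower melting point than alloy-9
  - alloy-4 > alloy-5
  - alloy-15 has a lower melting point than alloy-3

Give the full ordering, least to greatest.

Nothing is placed below alloy-10, so it is least; from there alloy-10 < alloy-16; alloy-16 < alloy-7; alloy-7 < alloy-9; alloy-9 < alloy-15; alloy-15 < alloy-8; alloy-8 < alloy-5; alloy-5 < alloy-4; alloy-4 < alloy-14; alloy-14 < alloy-3; alloy-3 < alloy-17; alloy-17 < alloy-1, each given directly.

alloy-10 < alloy-16 < alloy-7 < alloy-9 < alloy-15 < alloy-8 < alloy-5 < alloy-4 < alloy-14 < alloy-3 < alloy-17 < alloy-1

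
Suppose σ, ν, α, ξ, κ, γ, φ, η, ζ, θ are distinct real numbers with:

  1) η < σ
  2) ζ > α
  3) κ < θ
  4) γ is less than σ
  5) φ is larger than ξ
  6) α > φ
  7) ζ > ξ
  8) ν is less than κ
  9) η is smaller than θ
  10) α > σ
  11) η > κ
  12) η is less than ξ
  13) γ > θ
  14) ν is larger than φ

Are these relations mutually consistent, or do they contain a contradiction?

inconsistent

Chaining the given relations yields η < ξ < φ < ν < κ, so η < κ. But one relation states κ < η. These cannot both hold.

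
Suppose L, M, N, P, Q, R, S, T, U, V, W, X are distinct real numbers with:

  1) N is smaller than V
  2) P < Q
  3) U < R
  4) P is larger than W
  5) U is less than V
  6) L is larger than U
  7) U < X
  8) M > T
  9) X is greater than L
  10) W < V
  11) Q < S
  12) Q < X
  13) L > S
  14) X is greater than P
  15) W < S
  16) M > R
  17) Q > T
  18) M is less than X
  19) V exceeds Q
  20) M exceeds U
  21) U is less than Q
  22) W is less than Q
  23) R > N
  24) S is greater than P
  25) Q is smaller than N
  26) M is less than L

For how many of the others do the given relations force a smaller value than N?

5

The elements the relations force below N are T, W, P, U, Q — no chain reaches any other.
That is 5.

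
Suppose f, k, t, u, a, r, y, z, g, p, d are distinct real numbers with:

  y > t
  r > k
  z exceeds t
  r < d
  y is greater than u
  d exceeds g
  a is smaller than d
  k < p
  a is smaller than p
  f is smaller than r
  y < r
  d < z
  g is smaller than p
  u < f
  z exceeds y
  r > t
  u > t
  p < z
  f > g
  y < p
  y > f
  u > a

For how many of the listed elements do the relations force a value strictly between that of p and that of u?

The relations place u below p. An element lies strictly between them when it is forced above u and also forced below p.
Above u: {f, y, r, d, z}. Below p: {a, t, g, k, f, y}.
Intersection: {f, y} — 2.

2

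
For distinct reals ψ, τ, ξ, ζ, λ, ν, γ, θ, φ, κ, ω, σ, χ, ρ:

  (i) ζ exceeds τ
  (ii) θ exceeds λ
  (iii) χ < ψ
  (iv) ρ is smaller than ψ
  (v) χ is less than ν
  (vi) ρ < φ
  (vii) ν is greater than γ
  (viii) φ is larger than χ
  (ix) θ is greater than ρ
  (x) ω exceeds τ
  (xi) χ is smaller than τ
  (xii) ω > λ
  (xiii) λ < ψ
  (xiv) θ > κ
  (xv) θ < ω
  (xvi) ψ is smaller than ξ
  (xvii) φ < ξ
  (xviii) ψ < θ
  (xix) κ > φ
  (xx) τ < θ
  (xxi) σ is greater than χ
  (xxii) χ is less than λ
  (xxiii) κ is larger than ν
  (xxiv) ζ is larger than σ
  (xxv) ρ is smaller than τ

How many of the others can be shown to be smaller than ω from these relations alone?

Directly below ω: λ, τ, θ.
One step further: ρ, χ, κ, ψ (7 so far).
One step further: φ, ν (9 so far).
One step further: γ (10 so far).
Nothing else is reachable below ω; 10 in all.

10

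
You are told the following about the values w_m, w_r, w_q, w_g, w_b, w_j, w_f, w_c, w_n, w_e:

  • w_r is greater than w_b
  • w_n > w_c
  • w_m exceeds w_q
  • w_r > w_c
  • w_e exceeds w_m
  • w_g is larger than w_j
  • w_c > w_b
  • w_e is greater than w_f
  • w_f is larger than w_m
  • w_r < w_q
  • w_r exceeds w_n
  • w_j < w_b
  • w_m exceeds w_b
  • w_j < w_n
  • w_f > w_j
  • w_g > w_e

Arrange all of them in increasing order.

w_j < w_b < w_c < w_n < w_r < w_q < w_m < w_f < w_e < w_g

Nothing is placed below w_j, so it is least; from there w_j < w_b; w_b < w_c; w_c < w_n; w_n < w_r; w_r < w_q; w_q < w_m; w_m < w_f; w_f < w_e; w_e < w_g, each given directly.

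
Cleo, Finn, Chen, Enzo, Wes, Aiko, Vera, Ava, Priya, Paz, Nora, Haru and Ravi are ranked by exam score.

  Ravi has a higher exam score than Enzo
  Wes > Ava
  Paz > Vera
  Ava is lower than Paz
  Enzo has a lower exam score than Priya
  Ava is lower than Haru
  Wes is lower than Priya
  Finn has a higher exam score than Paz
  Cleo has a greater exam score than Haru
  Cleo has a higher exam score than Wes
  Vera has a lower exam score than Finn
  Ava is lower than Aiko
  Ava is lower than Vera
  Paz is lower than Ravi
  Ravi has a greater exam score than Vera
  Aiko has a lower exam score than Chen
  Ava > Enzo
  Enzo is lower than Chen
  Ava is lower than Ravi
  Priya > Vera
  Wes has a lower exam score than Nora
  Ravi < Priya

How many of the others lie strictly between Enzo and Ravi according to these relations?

3

The relations place Enzo below Ravi. An element lies strictly between them when it is forced above Enzo and also forced below Ravi.
Above Enzo: {Ava, Vera, Haru, Wes, Aiko, Paz, Priya, Finn, Cleo, Nora, Chen}. Below Ravi: {Ava, Vera, Paz}.
Intersection: {Ava, Vera, Paz} — 3.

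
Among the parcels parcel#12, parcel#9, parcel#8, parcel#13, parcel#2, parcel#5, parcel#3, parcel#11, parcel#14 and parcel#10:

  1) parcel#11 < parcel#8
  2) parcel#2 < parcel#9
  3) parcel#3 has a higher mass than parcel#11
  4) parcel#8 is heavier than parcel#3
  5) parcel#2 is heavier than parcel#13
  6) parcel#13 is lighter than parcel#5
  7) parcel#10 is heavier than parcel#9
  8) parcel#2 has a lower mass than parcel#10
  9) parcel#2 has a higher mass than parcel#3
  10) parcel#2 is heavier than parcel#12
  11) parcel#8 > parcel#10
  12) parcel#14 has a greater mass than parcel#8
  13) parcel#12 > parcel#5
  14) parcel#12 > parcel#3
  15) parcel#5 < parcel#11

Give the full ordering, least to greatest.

Each adjacent pair is fixed by a given relation: parcel#13 < parcel#5; parcel#5 < parcel#11; parcel#11 < parcel#3; parcel#3 < parcel#12; parcel#12 < parcel#2; parcel#2 < parcel#9; parcel#9 < parcel#10; parcel#10 < parcel#8; parcel#8 < parcel#14. Chaining them end to end gives the full order.

parcel#13 < parcel#5 < parcel#11 < parcel#3 < parcel#12 < parcel#2 < parcel#9 < parcel#10 < parcel#8 < parcel#14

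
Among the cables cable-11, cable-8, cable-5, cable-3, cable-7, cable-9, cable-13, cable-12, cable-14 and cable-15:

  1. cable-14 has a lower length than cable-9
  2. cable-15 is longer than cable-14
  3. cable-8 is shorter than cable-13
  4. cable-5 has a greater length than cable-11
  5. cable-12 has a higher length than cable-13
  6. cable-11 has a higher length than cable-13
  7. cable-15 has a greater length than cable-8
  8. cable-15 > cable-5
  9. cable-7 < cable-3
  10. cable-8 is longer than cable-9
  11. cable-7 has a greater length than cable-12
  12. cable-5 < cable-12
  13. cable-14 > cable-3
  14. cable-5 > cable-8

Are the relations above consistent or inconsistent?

We have cable-14 < cable-9 stated directly, yet also cable-9 < cable-8 < cable-13 < cable-11 < cable-5 < cable-12 < cable-7 < cable-3 < cable-14 by chaining the others — so cable-9 < cable-14. Contradiction.

inconsistent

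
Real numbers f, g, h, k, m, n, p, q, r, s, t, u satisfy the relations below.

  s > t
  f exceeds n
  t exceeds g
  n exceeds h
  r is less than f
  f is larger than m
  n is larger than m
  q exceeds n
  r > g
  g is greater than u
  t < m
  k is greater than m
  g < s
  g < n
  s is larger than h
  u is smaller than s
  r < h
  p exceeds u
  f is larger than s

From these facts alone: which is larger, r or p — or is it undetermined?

Following every chain through r: above r we get h, n, q, s, f; below r we get u, g.
p is not reached, and no chain runs the other way from p to r.
So the given relations leave the order of r and p undetermined.

undetermined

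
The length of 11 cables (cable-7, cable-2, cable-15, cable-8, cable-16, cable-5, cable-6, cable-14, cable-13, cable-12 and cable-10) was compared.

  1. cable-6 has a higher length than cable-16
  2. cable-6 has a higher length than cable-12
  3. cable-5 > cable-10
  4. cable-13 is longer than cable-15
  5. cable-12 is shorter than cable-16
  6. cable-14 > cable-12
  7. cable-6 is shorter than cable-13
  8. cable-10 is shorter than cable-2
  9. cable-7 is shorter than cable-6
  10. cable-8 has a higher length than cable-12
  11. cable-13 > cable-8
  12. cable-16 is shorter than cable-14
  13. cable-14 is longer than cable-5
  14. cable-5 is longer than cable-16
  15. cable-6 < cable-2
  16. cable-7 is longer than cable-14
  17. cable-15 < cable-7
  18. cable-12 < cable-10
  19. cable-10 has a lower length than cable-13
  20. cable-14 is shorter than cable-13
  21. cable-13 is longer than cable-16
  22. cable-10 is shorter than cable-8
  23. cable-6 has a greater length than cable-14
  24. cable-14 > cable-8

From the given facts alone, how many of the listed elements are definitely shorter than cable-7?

7

The elements the relations force below cable-7 are cable-15, cable-12, cable-16, cable-10, cable-5, cable-8, cable-14 — no chain reaches any other.
That is 7.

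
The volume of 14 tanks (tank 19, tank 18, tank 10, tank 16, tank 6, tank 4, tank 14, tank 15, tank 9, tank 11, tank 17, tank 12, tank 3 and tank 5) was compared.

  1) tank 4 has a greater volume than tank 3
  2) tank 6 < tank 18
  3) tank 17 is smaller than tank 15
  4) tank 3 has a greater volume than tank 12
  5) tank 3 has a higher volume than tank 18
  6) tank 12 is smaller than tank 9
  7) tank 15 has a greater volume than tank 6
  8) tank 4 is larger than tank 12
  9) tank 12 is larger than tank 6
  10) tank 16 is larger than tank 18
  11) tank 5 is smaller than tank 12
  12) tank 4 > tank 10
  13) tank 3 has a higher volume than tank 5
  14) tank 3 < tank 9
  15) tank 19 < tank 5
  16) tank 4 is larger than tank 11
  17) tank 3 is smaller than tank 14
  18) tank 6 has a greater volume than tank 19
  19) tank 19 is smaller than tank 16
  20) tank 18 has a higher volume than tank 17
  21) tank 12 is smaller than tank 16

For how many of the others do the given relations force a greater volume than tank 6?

Directly above tank 6: tank 15, tank 12, tank 18.
One step further: tank 3, tank 9, tank 4, tank 16 (7 so far).
One step further: tank 14 (8 so far).
Nothing else is reachable above tank 6; 8 in all.

8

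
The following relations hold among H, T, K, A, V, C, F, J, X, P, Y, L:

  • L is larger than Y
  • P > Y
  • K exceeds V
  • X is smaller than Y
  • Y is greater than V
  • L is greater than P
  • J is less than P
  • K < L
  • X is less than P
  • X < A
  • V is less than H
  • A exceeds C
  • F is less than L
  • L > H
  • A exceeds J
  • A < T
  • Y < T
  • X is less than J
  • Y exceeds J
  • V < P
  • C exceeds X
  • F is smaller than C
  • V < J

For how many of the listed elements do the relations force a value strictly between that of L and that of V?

Chaining upward from V reaches: H, K, J, Y, P, A, T.
Chaining downward from L reaches: X, H, K, J, F, Y, P.
Strictly between V and L are those in both lists: H, K, J, Y, P — 5 elements.

5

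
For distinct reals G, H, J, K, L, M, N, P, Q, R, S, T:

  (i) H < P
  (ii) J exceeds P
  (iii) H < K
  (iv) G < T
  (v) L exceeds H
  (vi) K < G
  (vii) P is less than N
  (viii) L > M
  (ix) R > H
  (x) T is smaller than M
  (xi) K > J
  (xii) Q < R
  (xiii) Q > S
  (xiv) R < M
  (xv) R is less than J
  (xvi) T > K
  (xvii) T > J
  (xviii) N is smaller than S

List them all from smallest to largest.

H < P < N < S < Q < R < J < K < G < T < M < L

Each adjacent pair is fixed by a given relation: H < P; P < N; N < S; S < Q; Q < R; R < J; J < K; K < G; G < T; T < M; M < L. Chaining them end to end gives the full order.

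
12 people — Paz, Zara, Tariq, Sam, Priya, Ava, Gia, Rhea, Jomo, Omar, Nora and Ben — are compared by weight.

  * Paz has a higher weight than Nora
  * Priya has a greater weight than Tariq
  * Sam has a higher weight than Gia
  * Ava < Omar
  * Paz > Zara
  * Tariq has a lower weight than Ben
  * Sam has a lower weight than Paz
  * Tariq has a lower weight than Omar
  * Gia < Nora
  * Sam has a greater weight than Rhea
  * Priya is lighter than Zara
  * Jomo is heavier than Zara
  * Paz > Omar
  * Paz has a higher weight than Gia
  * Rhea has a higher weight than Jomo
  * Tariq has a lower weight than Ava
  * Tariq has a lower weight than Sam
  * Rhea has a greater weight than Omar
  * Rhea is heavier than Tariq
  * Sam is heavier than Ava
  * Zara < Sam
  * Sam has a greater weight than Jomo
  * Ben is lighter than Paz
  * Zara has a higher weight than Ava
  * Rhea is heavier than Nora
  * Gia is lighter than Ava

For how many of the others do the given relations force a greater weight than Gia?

8

The elements the relations force above Gia are Ava, Zara, Omar, Nora, Jomo, Rhea, Sam, Paz — no chain reaches any other.
That is 8.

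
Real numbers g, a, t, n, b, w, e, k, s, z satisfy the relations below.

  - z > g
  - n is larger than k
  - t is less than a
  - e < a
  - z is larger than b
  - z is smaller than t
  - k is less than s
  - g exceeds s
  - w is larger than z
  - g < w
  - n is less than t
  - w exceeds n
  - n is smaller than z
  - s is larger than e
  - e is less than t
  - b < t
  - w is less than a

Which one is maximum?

e is not greatest since e < a; k is not greatest since k < s; s is not greatest since s < g; n is not greatest since n < t; b is not greatest since b < z; g is not greatest since g < w; z is not greatest since z < t; w is not greatest since w < a; t is not greatest since t < a.
Only a has nothing above it, so a is the maximum.

a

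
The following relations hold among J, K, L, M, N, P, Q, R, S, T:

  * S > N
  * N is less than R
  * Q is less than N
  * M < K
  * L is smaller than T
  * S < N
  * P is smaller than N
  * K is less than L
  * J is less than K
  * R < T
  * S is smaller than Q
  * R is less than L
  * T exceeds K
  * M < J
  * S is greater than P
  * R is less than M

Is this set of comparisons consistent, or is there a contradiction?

inconsistent

Chaining the given relations yields S < Q < N, so S < N. But one relation states N < S. These cannot both hold.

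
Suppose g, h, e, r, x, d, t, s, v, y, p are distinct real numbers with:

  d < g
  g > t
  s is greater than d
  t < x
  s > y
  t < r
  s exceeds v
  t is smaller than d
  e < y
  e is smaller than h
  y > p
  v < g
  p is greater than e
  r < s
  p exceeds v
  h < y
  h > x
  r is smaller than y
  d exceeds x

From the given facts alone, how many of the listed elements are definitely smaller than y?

7

The elements the relations force below y are t, r, x, e, v, h, p — no chain reaches any other.
That is 7.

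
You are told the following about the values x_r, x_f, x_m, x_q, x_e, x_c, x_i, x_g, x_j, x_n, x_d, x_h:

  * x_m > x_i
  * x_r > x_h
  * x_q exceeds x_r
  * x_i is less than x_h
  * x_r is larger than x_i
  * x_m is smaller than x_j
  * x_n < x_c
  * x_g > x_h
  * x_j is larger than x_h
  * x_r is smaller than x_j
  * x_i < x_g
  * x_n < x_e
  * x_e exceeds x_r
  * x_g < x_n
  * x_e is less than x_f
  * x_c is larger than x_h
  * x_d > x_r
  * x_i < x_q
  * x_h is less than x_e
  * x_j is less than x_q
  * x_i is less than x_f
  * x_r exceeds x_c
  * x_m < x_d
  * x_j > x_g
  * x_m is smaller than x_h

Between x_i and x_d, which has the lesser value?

Chaining the given relations: x_i < x_m < x_h < x_g < x_n < x_c < x_r < x_d.
So x_i < x_d; x_i is the smaller of the two.

x_i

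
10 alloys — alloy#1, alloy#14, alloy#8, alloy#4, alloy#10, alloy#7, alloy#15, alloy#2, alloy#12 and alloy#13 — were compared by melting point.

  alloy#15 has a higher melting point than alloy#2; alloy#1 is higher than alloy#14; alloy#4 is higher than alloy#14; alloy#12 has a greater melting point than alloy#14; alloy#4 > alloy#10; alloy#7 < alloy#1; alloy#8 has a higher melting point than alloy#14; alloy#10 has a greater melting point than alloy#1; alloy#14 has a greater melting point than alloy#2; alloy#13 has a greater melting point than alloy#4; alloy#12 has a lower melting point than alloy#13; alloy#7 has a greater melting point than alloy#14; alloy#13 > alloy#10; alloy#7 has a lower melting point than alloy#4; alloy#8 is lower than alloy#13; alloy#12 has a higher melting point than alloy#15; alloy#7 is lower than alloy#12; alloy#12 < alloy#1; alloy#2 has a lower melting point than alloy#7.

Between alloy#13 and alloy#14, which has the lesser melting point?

Following the relations from alloy#14: alloy#14 < alloy#7 < alloy#12 < alloy#1 < alloy#10 < alloy#4 < alloy#13.
So alloy#14 < alloy#13; alloy#14 is the lower of the two.

alloy#14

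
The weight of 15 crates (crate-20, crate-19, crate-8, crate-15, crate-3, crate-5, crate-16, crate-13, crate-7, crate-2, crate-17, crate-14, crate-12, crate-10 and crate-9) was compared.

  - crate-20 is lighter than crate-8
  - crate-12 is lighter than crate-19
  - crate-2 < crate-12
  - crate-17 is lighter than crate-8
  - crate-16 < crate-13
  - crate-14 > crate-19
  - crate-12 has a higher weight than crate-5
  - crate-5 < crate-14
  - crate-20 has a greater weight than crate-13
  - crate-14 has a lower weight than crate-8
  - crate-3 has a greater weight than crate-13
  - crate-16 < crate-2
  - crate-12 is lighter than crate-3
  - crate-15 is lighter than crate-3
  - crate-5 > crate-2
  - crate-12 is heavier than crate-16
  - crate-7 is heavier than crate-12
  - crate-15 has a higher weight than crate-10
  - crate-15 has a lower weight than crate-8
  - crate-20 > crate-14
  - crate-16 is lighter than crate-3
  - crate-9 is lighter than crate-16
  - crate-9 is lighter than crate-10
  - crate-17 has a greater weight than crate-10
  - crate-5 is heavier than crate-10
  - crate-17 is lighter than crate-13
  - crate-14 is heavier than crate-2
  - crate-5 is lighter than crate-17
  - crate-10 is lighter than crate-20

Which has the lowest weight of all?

crate-16 is not least since crate-9 < crate-16; crate-2 is not least since crate-16 < crate-2; crate-10 is not least since crate-9 < crate-10; crate-5 is not least since crate-10 < crate-5; crate-12 is not least since crate-2 < crate-12; crate-15 is not least since crate-10 < crate-15; crate-19 is not least since crate-12 < crate-19; crate-17 is not least since crate-5 < crate-17; crate-13 is not least since crate-17 < crate-13; crate-14 is not least since crate-19 < crate-14; crate-7 is not least since crate-12 < crate-7; crate-20 is not least since crate-14 < crate-20; crate-3 is not least since crate-12 < crate-3; crate-8 is not least since crate-15 < crate-8.
Only crate-9 has nothing below it, so crate-9 is the lowest weight.

crate-9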